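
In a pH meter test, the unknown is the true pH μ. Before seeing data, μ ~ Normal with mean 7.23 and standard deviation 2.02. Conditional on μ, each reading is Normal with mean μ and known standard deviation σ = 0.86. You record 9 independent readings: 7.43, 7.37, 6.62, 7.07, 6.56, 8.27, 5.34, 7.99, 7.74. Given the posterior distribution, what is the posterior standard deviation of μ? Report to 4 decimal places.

For Normal data with known variance σ², a Normal(μ₀, σ₀²) prior on μ is conjugate. Posterior precision = 1/σ₀² + n/σ²; posterior mean is the precision-weighted average of μ₀ and x̄.
σ₀² = 2.02² = 4.0804, σ² = 0.86² = 0.7396; σ² + n·σ₀² = 0.7396 + 9·4.0804 = 37.4632.
Posterior precision = 1/σ₀² + n/σ² = 1/4.0804 + 9/0.7396 = (σ² + n·σ₀²)/(σ₀²σ²) = 37.4632/(4.0804·0.7396); posterior variance σₙ² = σ₀²σ²/(σ² + n·σ₀²) = 4.0804·0.7396/37.4632 = 0.080555.
Posterior SD = √σₙ² = √(4.0804·0.7396/37.4632) = 0.2838.

0.2838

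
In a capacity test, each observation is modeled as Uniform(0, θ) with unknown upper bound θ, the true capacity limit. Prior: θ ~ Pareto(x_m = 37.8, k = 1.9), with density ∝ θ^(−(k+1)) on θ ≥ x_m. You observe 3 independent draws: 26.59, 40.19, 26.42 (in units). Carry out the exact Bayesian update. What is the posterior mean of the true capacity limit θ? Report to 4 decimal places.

50.4951

A Pareto(scale x_m, shape k) prior on the upper bound θ of Uniform(0, θ) is conjugate: posterior is Pareto(max(x_m, max xᵢ), k + n).
Sample maximum = 40.19; prior scale x_m = 37.8 → posterior scale = max = 40.19.
Posterior shape = 1.9 + 3 = 4.9.
E[θ|data] = k·x_m/(k−1) = 4.9·40.19/3.9 = 50.4951.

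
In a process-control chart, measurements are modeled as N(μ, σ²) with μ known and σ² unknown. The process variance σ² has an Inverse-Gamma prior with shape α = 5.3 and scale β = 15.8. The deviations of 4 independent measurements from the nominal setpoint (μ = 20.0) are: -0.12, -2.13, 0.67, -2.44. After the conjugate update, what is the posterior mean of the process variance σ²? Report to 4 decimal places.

3.3773

With known mean μ and an Inverse-Gamma(α, β) prior on σ², the Normal likelihood is conjugate: posterior is Inv-Gamma(α + n/2, β + Σ(xᵢ−μ)²/2).
Σ(xᵢ−μ)² = (-0.12)² + (-2.13)² + (0.67)² + (-2.44)² = 10.9538.
Posterior: Inv-Gamma(5.3 + 4/2, 15.8 + 10.9538/2) = Inv-Gamma(7.30, 21.27690).
E[σ²|data] = β/(α−1) = 21.27690/6.30 = 3.3773.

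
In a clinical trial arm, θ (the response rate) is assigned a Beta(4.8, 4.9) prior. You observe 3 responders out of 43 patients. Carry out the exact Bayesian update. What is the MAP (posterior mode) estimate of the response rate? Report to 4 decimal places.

0.1341

The Beta prior is conjugate to a Binomial/Bernoulli likelihood; the update adds successes to α and failures to β.
Posterior: Beta(α+k, β+n−k) = Beta(4.8+3, 4.9+40) = Beta(7.8, 44.9).
Mode of Beta(a,b) for a,b>1 is (a−1)/(a+b−2) = 6.8/50.7 = 0.1341.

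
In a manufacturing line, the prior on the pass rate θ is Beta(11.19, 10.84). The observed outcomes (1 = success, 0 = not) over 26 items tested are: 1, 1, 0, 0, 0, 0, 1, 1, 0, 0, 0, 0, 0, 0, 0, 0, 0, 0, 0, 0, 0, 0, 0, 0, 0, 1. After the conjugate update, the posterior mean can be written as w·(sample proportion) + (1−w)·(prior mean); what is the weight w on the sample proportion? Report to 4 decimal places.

0.5413

The Beta prior is conjugate to a Binomial/Bernoulli likelihood; the update adds successes to α and failures to β.
Posterior mean = (α₀+k)/(α₀+β₀+n) = [n/(α₀+β₀+n)]·(k/n) + [(α₀+β₀)/(α₀+β₀+n)]·α₀/(α₀+β₀), so only n and the prior enter the weight.
The weight on the data is w = n/(α₀+β₀+n) = 26/(11.19+10.84+26) = 26/48.03 = 0.5413.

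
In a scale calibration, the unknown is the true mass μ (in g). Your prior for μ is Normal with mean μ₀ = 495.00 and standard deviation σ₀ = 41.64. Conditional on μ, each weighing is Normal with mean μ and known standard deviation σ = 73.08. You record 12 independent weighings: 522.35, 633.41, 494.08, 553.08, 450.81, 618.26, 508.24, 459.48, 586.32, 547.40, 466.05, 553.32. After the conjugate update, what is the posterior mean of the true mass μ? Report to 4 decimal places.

525.0262

For Normal data with known variance σ², a Normal(μ₀, σ₀²) prior on μ is conjugate. Posterior precision = 1/σ₀² + n/σ²; posterior mean is the precision-weighted average of μ₀ and x̄.
Σxᵢ = 522.35 + 633.41 + 494.08 + 553.08 + 450.81 + 618.26 + 508.24 + 459.48 + 586.32 + 547.40 + 466.05 + 553.32 = 6392.8, so n·x̄ = 6392.8.
σ₀² = 41.64² = 1733.8896, σ² = 73.08² = 5340.6864; σ² + n·σ₀² = 5340.6864 + 12·1733.8896 = 26147.3616.
Posterior mean = (μ₀/σ₀² + n·x̄/σ²)/(1/σ₀² + n/σ²) = (σ²·μ₀ + σ₀²·n·x̄)/(σ² + n·σ₀²) = (5340.6864·495.00 + 1733.8896·6392.8)/26147.3616 = 13728049.20288/26147.3616 = 525.0262.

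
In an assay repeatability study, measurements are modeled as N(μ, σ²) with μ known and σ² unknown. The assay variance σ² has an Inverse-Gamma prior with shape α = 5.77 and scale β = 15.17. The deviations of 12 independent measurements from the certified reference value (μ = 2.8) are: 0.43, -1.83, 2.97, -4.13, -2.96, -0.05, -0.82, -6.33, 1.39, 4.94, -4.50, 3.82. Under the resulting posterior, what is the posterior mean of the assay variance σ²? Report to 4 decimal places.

With known mean μ and an Inverse-Gamma(α, β) prior on σ², the Normal likelihood is conjugate: posterior is Inv-Gamma(α + n/2, β + Σ(xᵢ−μ)²/2).
Σ(xᵢ−μ)² = (0.43)² + (-1.83)² + (2.97)² + (-4.13)² + (-2.96)² + (-0.05)² + (-0.82)² + (-6.33)² + (1.39)² + (4.94)² + (-4.50)² + (3.82)² = 140.0951.
Posterior: Inv-Gamma(5.77 + 12/2, 15.17 + 140.0951/2) = Inv-Gamma(11.77, 85.21755).
E[σ²|data] = β/(α−1) = 85.21755/10.77 = 7.9125.

7.9125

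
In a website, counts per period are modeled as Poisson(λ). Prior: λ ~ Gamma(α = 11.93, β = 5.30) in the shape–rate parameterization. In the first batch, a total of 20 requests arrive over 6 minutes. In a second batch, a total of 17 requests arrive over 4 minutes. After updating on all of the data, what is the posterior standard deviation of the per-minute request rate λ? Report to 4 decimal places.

0.4572

With a Gamma(shape α, rate β) prior, the Poisson likelihood is conjugate: the posterior is Gamma(α + ΣXᵢ, β + n).
After batch 1: Gamma(α+S, β+n) = Gamma(11.93+20, 5.30+6) = Gamma(31.93, 11.30).
After batch 2: Gamma(α+S, β+n) = Gamma(31.93+17, 11.30+4) = Gamma(48.93, 15.30).
SD = √α/β = √48.93/15.30 = 0.4572.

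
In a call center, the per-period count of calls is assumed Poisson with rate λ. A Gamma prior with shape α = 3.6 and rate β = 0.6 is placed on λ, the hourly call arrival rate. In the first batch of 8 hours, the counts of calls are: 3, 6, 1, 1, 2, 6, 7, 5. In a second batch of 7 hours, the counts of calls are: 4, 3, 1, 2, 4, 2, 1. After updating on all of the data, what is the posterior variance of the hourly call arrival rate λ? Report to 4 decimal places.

With a Gamma(shape α, rate β) prior, the Poisson likelihood is conjugate: the posterior is Gamma(α + ΣXᵢ, β + n).
Batch 1: sum of counts S = 31 over n = 8 hours.
After batch 1: Gamma(α+S, β+n) = Gamma(3.6+31, 0.6+8) = Gamma(34.6, 8.6).
Batch 2: sum of counts S = 17 over n = 7 hours.
After batch 2: Gamma(α+S, β+n) = Gamma(34.6+17, 8.6+7) = Gamma(51.6, 15.6).
Var = α/β² = 51.6/15.6² = 0.2120.

0.2120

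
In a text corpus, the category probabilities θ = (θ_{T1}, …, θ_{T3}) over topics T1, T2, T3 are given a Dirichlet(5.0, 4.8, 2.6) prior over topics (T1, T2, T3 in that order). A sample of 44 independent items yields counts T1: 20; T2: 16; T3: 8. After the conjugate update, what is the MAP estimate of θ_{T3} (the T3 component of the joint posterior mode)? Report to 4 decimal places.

0.1798

The Dirichlet prior is conjugate to the Multinomial likelihood: each posterior αⱼ = prior αⱼ + observed count nⱼ.
Posterior concentration: (25.0, 20.8, 10.6), total = 56.4.
Joint mode component: (α_{T3}−1)/(Σα−K) = 9.6/53.4 = 0.1798.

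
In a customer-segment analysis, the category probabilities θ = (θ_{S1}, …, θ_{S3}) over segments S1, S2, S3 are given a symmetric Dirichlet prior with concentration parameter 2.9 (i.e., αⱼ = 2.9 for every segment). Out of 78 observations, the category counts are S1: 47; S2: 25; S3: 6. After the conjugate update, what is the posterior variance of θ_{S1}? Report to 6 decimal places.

0.002786

The Dirichlet prior is conjugate to the Multinomial likelihood: each posterior αⱼ = prior αⱼ + observed count nⱼ.
Posterior concentration: (49.9, 27.9, 8.9), total = 86.7.
Var[θ_j] = α_j(Σα−α_j)/((Σα)²(Σα+1)) = 49.9·36.8/(86.7²·87.7) = 0.002786.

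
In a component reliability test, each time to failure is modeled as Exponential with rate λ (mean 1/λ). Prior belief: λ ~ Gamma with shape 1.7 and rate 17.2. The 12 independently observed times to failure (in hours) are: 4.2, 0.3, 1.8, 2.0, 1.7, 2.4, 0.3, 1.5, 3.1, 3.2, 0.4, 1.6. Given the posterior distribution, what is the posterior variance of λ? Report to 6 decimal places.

0.008692

With a Gamma(shape α, rate β) prior on the exponential rate λ, the posterior after n observations with total T = Σxᵢ is Gamma(α+n, β+T).
Sum of observations T = 22.5 hours; n = 12.
Posterior: Gamma(1.7+12, 17.2+22.5) = Gamma(13.7, 39.7).
Var = α/β² = 0.008692.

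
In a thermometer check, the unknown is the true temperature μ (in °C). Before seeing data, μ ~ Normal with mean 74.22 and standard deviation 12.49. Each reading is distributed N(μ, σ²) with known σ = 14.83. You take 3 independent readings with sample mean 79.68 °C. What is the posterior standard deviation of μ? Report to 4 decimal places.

For Normal data with known variance σ², a Normal(μ₀, σ₀²) prior on μ is conjugate. Posterior precision = 1/σ₀² + n/σ²; posterior mean is the precision-weighted average of μ₀ and x̄.
σ₀² = 12.49² = 156.0001, σ² = 14.83² = 219.9289; σ² + n·σ₀² = 219.9289 + 3·156.0001 = 687.9292.
Posterior precision = 1/σ₀² + n/σ² = 1/156.0001 + 3/219.9289 = (σ² + n·σ₀²)/(σ₀²σ²) = 687.9292/(156.0001·219.9289); posterior variance σₙ² = σ₀²σ²/(σ² + n·σ₀²) = 156.0001·219.9289/687.9292 = 49.872764.
Posterior SD = √σₙ² = √(156.0001·219.9289/687.9292) = 7.0621.

7.0621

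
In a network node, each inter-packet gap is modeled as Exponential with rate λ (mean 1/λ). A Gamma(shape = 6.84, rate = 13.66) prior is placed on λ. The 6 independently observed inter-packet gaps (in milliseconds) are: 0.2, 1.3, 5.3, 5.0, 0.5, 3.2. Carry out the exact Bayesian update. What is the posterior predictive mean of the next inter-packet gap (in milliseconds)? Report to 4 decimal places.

With a Gamma(shape α, rate β) prior on the exponential rate λ, the posterior after n observations with total T = Σxᵢ is Gamma(α+n, β+T).
Sum of observations T = 15.5 milliseconds; n = 6.
Posterior: Gamma(6.84+6, 13.66+15.5) = Gamma(12.84, 29.16).
The predictive distribution for the next observation is Lomax; its mean is β/(α−1) = 29.16/11.84 = 2.4628.

2.4628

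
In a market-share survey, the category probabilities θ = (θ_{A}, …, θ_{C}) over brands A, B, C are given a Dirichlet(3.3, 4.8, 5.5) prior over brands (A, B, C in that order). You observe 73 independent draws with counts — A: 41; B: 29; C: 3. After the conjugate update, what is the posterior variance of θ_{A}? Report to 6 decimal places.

The Dirichlet prior is conjugate to the Multinomial likelihood: each posterior αⱼ = prior αⱼ + observed count nⱼ.
Posterior concentration: (44.3, 33.8, 8.5), total = 86.6.
Var[θ_j] = α_j(Σα−α_j)/((Σα)²(Σα+1)) = 44.3·42.3/(86.6²·87.6) = 0.002852.

0.002852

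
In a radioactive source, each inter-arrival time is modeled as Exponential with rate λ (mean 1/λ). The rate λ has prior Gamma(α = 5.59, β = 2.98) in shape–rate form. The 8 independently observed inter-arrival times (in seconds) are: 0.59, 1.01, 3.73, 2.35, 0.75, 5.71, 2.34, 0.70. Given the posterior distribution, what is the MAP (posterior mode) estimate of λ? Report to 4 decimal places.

With a Gamma(shape α, rate β) prior on the exponential rate λ, the posterior after n observations with total T = Σxᵢ is Gamma(α+n, β+T).
Sum of observations T = 17.18 seconds; n = 8.
Posterior: Gamma(5.59+8, 2.98+17.18) = Gamma(13.59, 20.16).
Mode = (α−1)/β = 0.6245.

0.6245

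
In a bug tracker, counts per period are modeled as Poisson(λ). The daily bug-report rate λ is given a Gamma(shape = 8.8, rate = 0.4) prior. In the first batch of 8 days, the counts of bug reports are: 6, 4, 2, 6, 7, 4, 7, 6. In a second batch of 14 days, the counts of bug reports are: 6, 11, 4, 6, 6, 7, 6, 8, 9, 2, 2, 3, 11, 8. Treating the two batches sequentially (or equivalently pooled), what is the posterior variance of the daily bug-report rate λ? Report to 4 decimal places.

With a Gamma(shape α, rate β) prior, the Poisson likelihood is conjugate: the posterior is Gamma(α + ΣXᵢ, β + n).
Batch 1: sum of counts S = 42 over n = 8 days.
After batch 1: Gamma(α+S, β+n) = Gamma(8.8+42, 0.4+8) = Gamma(50.8, 8.4).
Batch 2: sum of counts S = 89 over n = 14 days.
After batch 2: Gamma(α+S, β+n) = Gamma(50.8+89, 8.4+14) = Gamma(139.8, 22.4).
Var = α/β² = 139.8/22.4² = 0.2786.

0.2786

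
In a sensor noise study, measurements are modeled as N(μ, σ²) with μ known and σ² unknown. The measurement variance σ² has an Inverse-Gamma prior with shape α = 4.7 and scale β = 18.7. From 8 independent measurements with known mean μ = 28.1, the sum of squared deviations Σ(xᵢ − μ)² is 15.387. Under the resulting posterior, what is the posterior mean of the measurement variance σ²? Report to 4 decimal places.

With known mean μ and an Inverse-Gamma(α, β) prior on σ², the Normal likelihood is conjugate: posterior is Inv-Gamma(α + n/2, β + Σ(xᵢ−μ)²/2).
Posterior: Inv-Gamma(4.7 + 8/2, 18.7 + 15.387/2) = Inv-Gamma(8.70, 26.3935).
E[σ²|data] = β/(α−1) = 26.3935/7.70 = 3.4277.

3.4277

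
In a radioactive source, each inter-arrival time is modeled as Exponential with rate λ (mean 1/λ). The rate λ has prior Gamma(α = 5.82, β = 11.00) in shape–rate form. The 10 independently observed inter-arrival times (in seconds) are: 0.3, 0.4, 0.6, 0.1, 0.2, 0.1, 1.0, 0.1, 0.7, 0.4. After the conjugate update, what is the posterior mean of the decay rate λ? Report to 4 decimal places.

With a Gamma(shape α, rate β) prior on the exponential rate λ, the posterior after n observations with total T = Σxᵢ is Gamma(α+n, β+T).
Sum of observations T = 3.9 seconds; n = 10.
Posterior: Gamma(5.82+10, 11.00+3.9) = Gamma(15.82, 14.90).
Posterior mean of λ = α/β = 15.82/14.90 = 1.0617.

1.0617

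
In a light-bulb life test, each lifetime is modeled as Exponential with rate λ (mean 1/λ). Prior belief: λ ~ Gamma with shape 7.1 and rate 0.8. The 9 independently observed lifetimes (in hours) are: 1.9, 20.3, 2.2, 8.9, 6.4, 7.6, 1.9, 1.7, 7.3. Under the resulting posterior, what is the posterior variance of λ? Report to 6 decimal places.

0.004625

With a Gamma(shape α, rate β) prior on the exponential rate λ, the posterior after n observations with total T = Σxᵢ is Gamma(α+n, β+T).
Sum of observations T = 58.2 hours; n = 9.
Posterior: Gamma(7.1+9, 0.8+58.2) = Gamma(16.1, 59.0).
Var = α/β² = 0.004625.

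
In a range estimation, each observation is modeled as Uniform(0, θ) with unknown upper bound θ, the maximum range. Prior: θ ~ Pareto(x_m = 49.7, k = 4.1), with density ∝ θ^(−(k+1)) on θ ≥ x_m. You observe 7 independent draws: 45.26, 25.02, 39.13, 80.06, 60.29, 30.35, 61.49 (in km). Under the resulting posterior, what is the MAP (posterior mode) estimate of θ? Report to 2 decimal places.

A Pareto(scale x_m, shape k) prior on the upper bound θ of Uniform(0, θ) is conjugate: posterior is Pareto(max(x_m, max xᵢ), k + n).
Sample maximum = 80.06; prior scale x_m = 49.7 → posterior scale = max = 80.06.
Posterior shape = 4.1 + 7 = 11.1.
The Pareto density is decreasing on [x_m, ∞), so the mode is x_m = 80.06.

80.06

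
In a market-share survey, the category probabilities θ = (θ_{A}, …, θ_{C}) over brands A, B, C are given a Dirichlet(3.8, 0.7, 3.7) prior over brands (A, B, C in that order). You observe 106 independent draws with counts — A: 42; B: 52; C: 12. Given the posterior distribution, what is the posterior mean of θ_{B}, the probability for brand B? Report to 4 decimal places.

0.4615

The Dirichlet prior is conjugate to the Multinomial likelihood: each posterior αⱼ = prior αⱼ + observed count nⱼ.
Posterior concentration: (45.8, 52.7, 15.7), total = 114.2.
E[θ_{B}|data] = α_{B}/Σα = 52.7/114.2 = 0.4615.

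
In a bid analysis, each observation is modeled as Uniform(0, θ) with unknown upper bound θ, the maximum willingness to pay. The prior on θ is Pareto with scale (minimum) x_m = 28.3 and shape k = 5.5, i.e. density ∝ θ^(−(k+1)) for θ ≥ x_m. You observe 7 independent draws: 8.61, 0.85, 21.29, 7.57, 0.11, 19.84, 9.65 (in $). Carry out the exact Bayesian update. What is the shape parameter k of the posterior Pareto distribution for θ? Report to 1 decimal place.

A Pareto(scale x_m, shape k) prior on the upper bound θ of Uniform(0, θ) is conjugate: posterior is Pareto(max(x_m, max xᵢ), k + n).
Sample maximum = 21.29; prior scale x_m = 28.3 → posterior scale = max = 28.30.
Posterior shape = 5.5 + 7 = 12.5.
Posterior shape k = 12.5.

12.5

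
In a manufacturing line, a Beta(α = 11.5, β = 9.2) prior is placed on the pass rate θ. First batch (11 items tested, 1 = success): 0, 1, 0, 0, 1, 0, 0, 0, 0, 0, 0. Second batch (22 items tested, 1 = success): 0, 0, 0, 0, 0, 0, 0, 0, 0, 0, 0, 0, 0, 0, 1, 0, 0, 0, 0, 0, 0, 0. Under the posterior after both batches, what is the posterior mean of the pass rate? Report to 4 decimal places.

0.2700

The Beta prior is conjugate to a Binomial/Bernoulli likelihood; the update adds successes to α and failures to β.
After batch 1: Beta(11.5+2, 9.2+9) = Beta(13.5, 18.2).
After batch 2: Beta(13.5+1, 18.2+21) = Beta(14.5, 39.2).
Posterior mean = α/(α+β) = 14.5/53.7 = 0.2700.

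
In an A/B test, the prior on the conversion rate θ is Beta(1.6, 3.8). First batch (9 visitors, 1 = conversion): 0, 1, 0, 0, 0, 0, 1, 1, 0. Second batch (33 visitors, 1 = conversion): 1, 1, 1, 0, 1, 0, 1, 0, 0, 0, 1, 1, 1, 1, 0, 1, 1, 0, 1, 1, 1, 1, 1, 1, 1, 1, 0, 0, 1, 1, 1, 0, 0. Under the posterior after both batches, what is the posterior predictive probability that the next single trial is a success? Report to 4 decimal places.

0.5612

The Beta prior is conjugate to a Binomial/Bernoulli likelihood; the update adds successes to α and failures to β.
After batch 1: Beta(1.6+3, 3.8+6) = Beta(4.6, 9.8).
After batch 2: Beta(4.6+22, 9.8+11) = Beta(26.6, 20.8).
For a single future Bernoulli trial, P(success | data) = α/(α+β) = 0.5612.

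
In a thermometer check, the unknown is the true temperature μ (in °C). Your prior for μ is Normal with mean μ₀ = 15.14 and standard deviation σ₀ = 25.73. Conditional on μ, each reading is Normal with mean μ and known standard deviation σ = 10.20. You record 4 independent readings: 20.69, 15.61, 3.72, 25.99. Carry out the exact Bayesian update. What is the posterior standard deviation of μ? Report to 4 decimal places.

For Normal data with known variance σ², a Normal(μ₀, σ₀²) prior on μ is conjugate. Posterior precision = 1/σ₀² + n/σ²; posterior mean is the precision-weighted average of μ₀ and x̄.
σ₀² = 25.73² = 662.0329, σ² = 10.20² = 104.04; σ² + n·σ₀² = 104.04 + 4·662.0329 = 2752.1716.
Posterior precision = 1/σ₀² + n/σ² = 1/662.0329 + 4/104.04 = (σ² + n·σ₀²)/(σ₀²σ²) = 2752.1716/(662.0329·104.04); posterior variance σₙ² = σ₀²σ²/(σ² + n·σ₀²) = 662.0329·104.04/2752.1716 = 25.026747.
Posterior SD = √σₙ² = √(662.0329·104.04/2752.1716) = 5.0027.

5.0027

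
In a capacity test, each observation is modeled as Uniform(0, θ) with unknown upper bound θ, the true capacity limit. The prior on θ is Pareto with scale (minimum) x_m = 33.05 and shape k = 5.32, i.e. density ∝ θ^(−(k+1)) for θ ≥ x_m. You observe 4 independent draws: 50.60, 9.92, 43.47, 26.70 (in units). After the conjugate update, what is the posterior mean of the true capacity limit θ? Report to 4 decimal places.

56.6817

A Pareto(scale x_m, shape k) prior on the upper bound θ of Uniform(0, θ) is conjugate: posterior is Pareto(max(x_m, max xᵢ), k + n).
Sample maximum = 50.60; prior scale x_m = 33.05 → posterior scale = max = 50.60.
Posterior shape = 5.32 + 4 = 9.32.
E[θ|data] = k·x_m/(k−1) = 9.32·50.60/8.32 = 56.6817.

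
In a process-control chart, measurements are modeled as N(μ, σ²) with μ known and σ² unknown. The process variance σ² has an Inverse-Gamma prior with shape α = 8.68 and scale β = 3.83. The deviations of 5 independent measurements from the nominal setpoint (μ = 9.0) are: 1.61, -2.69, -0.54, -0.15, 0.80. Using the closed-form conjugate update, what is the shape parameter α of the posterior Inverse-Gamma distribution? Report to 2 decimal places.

11.18

With known mean μ and an Inverse-Gamma(α, β) prior on σ², the Normal likelihood is conjugate: posterior is Inv-Gamma(α + n/2, β + Σ(xᵢ−μ)²/2).
Σ(xᵢ−μ)² = (1.61)² + (-2.69)² + (-0.54)² + (-0.15)² + (0.80)² = 10.7823.
Posterior: Inv-Gamma(8.68 + 5/2, 3.83 + 10.7823/2) = Inv-Gamma(11.18, 9.22115).
Posterior α = 11.18.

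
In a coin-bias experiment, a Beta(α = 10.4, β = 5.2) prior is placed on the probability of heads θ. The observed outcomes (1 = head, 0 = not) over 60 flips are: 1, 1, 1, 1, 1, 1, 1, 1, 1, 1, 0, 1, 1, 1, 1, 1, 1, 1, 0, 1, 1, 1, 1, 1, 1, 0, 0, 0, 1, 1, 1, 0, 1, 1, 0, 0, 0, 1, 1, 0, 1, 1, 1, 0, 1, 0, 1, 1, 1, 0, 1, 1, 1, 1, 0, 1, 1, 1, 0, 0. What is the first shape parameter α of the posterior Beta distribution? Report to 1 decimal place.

54.4

The Beta prior is conjugate to a Binomial/Bernoulli likelihood; the update adds successes to α and failures to β.
Posterior: Beta(α+k, β+n−k) = Beta(10.4+44, 5.2+16) = Beta(54.4, 21.2).
Posterior α = 54.4.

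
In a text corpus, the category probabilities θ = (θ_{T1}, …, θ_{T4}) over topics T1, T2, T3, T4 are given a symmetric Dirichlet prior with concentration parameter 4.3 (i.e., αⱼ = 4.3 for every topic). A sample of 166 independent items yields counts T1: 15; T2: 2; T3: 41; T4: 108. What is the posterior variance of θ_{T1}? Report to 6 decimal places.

0.000512

The Dirichlet prior is conjugate to the Multinomial likelihood: each posterior αⱼ = prior αⱼ + observed count nⱼ.
Posterior concentration: (19.3, 6.3, 45.3, 112.3), total = 183.2.
Var[θ_j] = α_j(Σα−α_j)/((Σα)²(Σα+1)) = 19.3·163.9/(183.2²·184.2) = 0.000512.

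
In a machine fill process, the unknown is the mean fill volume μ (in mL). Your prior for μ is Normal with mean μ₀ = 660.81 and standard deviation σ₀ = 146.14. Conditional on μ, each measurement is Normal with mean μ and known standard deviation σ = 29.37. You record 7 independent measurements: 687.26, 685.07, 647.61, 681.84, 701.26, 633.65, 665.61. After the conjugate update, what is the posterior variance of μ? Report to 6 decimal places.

For Normal data with known variance σ², a Normal(μ₀, σ₀²) prior on μ is conjugate. Posterior precision = 1/σ₀² + n/σ²; posterior mean is the precision-weighted average of μ₀ and x̄.
σ₀² = 146.14² = 21356.8996, σ² = 29.37² = 862.5969; σ² + n·σ₀² = 862.5969 + 7·21356.8996 = 150360.8941.
Posterior precision = 1/σ₀² + n/σ² = 1/21356.8996 + 7/862.5969 = (σ² + n·σ₀²)/(σ₀²σ²) = 150360.8941/(21356.8996·862.5969); posterior variance σₙ² = σ₀²σ²/(σ² + n·σ₀²) = 21356.8996·862.5969/150360.8941 = 122.521188.

122.521188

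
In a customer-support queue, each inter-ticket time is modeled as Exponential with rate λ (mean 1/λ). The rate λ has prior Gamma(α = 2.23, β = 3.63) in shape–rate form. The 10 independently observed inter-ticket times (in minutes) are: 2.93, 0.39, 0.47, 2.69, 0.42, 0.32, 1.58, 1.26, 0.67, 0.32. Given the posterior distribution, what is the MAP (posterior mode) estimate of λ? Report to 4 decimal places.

0.7650

With a Gamma(shape α, rate β) prior on the exponential rate λ, the posterior after n observations with total T = Σxᵢ is Gamma(α+n, β+T).
Sum of observations T = 11.05 minutes; n = 10.
Posterior: Gamma(2.23+10, 3.63+11.05) = Gamma(12.23, 14.68).
Mode = (α−1)/β = 0.7650.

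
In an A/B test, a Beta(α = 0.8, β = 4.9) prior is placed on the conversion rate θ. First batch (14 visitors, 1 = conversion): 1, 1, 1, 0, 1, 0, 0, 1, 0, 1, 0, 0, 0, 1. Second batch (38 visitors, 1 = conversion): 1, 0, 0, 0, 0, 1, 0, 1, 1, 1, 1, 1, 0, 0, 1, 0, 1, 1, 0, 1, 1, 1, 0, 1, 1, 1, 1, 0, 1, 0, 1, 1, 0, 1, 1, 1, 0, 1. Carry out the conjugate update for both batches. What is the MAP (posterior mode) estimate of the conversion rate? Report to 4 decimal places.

The Beta prior is conjugate to a Binomial/Bernoulli likelihood; the update adds successes to α and failures to β.
After batch 1: Beta(0.8+7, 4.9+7) = Beta(7.8, 11.9).
After batch 2: Beta(7.8+24, 11.9+14) = Beta(31.8, 25.9).
Mode of Beta(a,b) for a,b>1 is (a−1)/(a+b−2) = 30.8/55.7 = 0.5530.

0.5530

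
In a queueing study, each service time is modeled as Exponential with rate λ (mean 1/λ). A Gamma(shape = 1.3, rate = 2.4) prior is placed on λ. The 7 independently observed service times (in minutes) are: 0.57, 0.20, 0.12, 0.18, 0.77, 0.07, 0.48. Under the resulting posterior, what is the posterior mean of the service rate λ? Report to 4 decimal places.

1.7328

With a Gamma(shape α, rate β) prior on the exponential rate λ, the posterior after n observations with total T = Σxᵢ is Gamma(α+n, β+T).
Sum of observations T = 2.39 minutes; n = 7.
Posterior: Gamma(1.3+7, 2.4+2.39) = Gamma(8.3, 4.79).
Posterior mean of λ = α/β = 8.3/4.79 = 1.7328.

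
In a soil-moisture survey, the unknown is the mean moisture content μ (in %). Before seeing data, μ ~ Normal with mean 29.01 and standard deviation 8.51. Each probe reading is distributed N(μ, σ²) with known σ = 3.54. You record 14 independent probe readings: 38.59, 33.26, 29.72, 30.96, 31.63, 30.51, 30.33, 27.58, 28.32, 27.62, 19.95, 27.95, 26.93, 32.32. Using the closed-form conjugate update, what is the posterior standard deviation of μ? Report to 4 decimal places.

0.9403

For Normal data with known variance σ², a Normal(μ₀, σ₀²) prior on μ is conjugate. Posterior precision = 1/σ₀² + n/σ²; posterior mean is the precision-weighted average of μ₀ and x̄.
σ₀² = 8.51² = 72.4201, σ² = 3.54² = 12.5316; σ² + n·σ₀² = 12.5316 + 14·72.4201 = 1026.413.
Posterior precision = 1/σ₀² + n/σ² = 1/72.4201 + 14/12.5316 = (σ² + n·σ₀²)/(σ₀²σ²) = 1026.413/(72.4201·12.5316); posterior variance σₙ² = σ₀²σ²/(σ² + n·σ₀²) = 72.4201·12.5316/1026.413 = 0.884186.
Posterior SD = √σₙ² = √(72.4201·12.5316/1026.413) = 0.9403.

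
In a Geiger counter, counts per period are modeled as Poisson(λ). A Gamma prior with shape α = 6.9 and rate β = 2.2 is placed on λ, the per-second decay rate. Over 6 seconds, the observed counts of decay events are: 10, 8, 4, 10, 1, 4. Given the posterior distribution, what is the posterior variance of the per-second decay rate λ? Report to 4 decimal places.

With a Gamma(shape α, rate β) prior, the Poisson likelihood is conjugate: the posterior is Gamma(α + ΣXᵢ, β + n).
Sum of counts S = 37 over n = 6 seconds.
Posterior: Gamma(α+S, β+n) = Gamma(6.9+37, 2.2+6) = Gamma(43.9, 8.2).
Var = α/β² = 43.9/8.2² = 0.6529.

0.6529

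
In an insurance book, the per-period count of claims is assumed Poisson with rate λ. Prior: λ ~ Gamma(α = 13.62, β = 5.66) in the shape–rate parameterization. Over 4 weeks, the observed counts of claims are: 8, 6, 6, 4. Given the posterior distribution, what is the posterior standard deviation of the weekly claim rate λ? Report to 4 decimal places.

With a Gamma(shape α, rate β) prior, the Poisson likelihood is conjugate: the posterior is Gamma(α + ΣXᵢ, β + n).
Sum of counts S = 24 over n = 4 weeks.
Posterior: Gamma(α+S, β+n) = Gamma(13.62+24, 5.66+4) = Gamma(37.62, 9.66).
SD = √α/β = √37.62/9.66 = 0.6349.

0.6349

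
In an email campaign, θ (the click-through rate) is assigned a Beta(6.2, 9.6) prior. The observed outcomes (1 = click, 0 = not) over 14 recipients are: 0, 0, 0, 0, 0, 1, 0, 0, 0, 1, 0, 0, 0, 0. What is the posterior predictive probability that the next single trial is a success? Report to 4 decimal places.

0.2752

The Beta prior is conjugate to a Binomial/Bernoulli likelihood; the update adds successes to α and failures to β.
Posterior: Beta(α+k, β+n−k) = Beta(6.2+2, 9.6+12) = Beta(8.2, 21.6).
For a single future Bernoulli trial, P(success | data) = α/(α+β) = 0.2752.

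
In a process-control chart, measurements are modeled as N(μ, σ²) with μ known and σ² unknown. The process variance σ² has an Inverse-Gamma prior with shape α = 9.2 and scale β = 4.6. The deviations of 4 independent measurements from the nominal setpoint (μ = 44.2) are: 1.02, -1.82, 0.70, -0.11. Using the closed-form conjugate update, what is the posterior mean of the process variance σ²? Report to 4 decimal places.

0.6890

With known mean μ and an Inverse-Gamma(α, β) prior on σ², the Normal likelihood is conjugate: posterior is Inv-Gamma(α + n/2, β + Σ(xᵢ−μ)²/2).
Σ(xᵢ−μ)² = (1.02)² + (-1.82)² + (0.70)² + (-0.11)² = 4.8549.
Posterior: Inv-Gamma(9.2 + 4/2, 4.6 + 4.8549/2) = Inv-Gamma(11.20, 7.02745).
E[σ²|data] = β/(α−1) = 7.02745/10.20 = 0.6890.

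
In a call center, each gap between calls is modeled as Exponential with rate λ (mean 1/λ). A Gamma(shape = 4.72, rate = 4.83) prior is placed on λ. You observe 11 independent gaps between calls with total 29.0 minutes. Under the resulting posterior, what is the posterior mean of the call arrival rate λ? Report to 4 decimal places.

0.4647

With a Gamma(shape α, rate β) prior on the exponential rate λ, the posterior after n observations with total T = Σxᵢ is Gamma(α+n, β+T).
Posterior: Gamma(4.72+11, 4.83+29.0) = Gamma(15.72, 33.83).
Posterior mean of λ = α/β = 15.72/33.83 = 0.4647.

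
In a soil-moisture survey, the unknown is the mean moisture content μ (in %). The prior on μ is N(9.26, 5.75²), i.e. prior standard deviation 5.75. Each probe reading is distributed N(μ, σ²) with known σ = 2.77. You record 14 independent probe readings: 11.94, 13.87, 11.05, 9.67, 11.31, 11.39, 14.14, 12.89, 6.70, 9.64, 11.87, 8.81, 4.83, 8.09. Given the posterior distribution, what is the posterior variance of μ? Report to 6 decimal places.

For Normal data with known variance σ², a Normal(μ₀, σ₀²) prior on μ is conjugate. Posterior precision = 1/σ₀² + n/σ²; posterior mean is the precision-weighted average of μ₀ and x̄.
σ₀² = 5.75² = 33.0625, σ² = 2.77² = 7.6729; σ² + n·σ₀² = 7.6729 + 14·33.0625 = 470.5479.
Posterior precision = 1/σ₀² + n/σ² = 1/33.0625 + 14/7.6729 = (σ² + n·σ₀²)/(σ₀²σ²) = 470.5479/(33.0625·7.6729); posterior variance σₙ² = σ₀²σ²/(σ² + n·σ₀²) = 33.0625·7.6729/470.5479 = 0.539127.

0.539127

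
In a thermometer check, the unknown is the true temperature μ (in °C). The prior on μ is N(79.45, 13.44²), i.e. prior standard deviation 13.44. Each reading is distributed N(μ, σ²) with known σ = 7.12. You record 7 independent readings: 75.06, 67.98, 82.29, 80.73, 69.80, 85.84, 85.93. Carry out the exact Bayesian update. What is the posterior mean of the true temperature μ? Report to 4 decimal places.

78.2798

For Normal data with known variance σ², a Normal(μ₀, σ₀²) prior on μ is conjugate. Posterior precision = 1/σ₀² + n/σ²; posterior mean is the precision-weighted average of μ₀ and x̄.
Σxᵢ = 75.06 + 67.98 + 82.29 + 80.73 + 69.80 + 85.84 + 85.93 = 547.63, so n·x̄ = 547.63.
σ₀² = 13.44² = 180.6336, σ² = 7.12² = 50.6944; σ² + n·σ₀² = 50.6944 + 7·180.6336 = 1315.1296.
Posterior mean = (μ₀/σ₀² + n·x̄/σ²)/(1/σ₀² + n/σ²) = (σ²·μ₀ + σ₀²·n·x̄)/(σ² + n·σ₀²) = (50.6944·79.45 + 180.6336·547.63)/1315.1296 = 102948.048448/1315.1296 = 78.2798.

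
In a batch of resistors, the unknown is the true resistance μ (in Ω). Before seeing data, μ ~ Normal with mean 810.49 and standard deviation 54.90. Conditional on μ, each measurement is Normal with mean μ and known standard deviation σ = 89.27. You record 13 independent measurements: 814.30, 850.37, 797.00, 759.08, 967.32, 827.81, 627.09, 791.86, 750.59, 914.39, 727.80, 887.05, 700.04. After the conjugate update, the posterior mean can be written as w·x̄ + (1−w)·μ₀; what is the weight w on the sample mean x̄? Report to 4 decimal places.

0.8310

For Normal data with known variance σ², a Normal(μ₀, σ₀²) prior on μ is conjugate. Posterior precision = 1/σ₀² + n/σ²; posterior mean is the precision-weighted average of μ₀ and x̄.
σ₀² = 54.90² = 3014.01, σ² = 89.27² = 7969.1329. Prior precision 1/σ₀² = 1/3014.01; data precision n/σ² = 13/7969.1329.
w = (n/σ²)/(1/σ₀² + n/σ²) = n·σ₀²/(σ² + n·σ₀²) = 13·3014.01/(7969.1329 + 13·3014.01) = 39182.13/47151.2629 = 0.8310.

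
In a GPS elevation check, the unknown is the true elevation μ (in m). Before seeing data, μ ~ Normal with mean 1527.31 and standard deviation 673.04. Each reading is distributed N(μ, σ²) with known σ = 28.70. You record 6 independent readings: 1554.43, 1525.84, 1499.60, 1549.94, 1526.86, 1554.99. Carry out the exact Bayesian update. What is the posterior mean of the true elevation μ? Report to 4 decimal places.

For Normal data with known variance σ², a Normal(μ₀, σ₀²) prior on μ is conjugate. Posterior precision = 1/σ₀² + n/σ²; posterior mean is the precision-weighted average of μ₀ and x̄.
Σxᵢ = 1554.43 + 1525.84 + 1499.60 + 1549.94 + 1526.86 + 1554.99 = 9211.66, so n·x̄ = 9211.66.
σ₀² = 673.04² = 452982.8416, σ² = 28.70² = 823.69; σ² + n·σ₀² = 823.69 + 6·452982.8416 = 2718720.7396.
Posterior mean = (μ₀/σ₀² + n·x̄/σ²)/(1/σ₀² + n/σ²) = (σ²·μ₀ + σ₀²·n·x̄)/(σ² + n·σ₀²) = (823.69·1527.31 + 452982.8416·9211.66)/2718720.7396 = 4173981952.626956/2718720.7396 = 1535.2743.

1535.2743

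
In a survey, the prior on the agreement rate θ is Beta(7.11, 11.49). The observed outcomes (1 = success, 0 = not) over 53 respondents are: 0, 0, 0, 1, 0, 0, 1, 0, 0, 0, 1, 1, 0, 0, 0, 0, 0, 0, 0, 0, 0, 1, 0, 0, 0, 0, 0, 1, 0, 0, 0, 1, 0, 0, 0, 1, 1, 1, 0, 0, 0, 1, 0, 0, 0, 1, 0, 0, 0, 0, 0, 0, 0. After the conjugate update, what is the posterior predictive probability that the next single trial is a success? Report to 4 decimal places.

0.2669

The Beta prior is conjugate to a Binomial/Bernoulli likelihood; the update adds successes to α and failures to β.
Posterior: Beta(α+k, β+n−k) = Beta(7.11+12, 11.49+41) = Beta(19.11, 52.49).
For a single future Bernoulli trial, P(success | data) = α/(α+β) = 0.2669.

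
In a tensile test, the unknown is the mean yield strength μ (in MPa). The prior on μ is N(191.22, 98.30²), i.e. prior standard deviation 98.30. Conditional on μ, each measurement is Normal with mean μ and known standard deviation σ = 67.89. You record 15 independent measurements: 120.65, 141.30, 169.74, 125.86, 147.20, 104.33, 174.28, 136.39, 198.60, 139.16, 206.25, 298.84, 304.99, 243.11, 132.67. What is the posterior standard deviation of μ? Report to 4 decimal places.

For Normal data with known variance σ², a Normal(μ₀, σ₀²) prior on μ is conjugate. Posterior precision = 1/σ₀² + n/σ²; posterior mean is the precision-weighted average of μ₀ and x̄.
σ₀² = 98.30² = 9662.89, σ² = 67.89² = 4609.0521; σ² + n·σ₀² = 4609.0521 + 15·9662.89 = 149552.4021.
Posterior precision = 1/σ₀² + n/σ² = 1/9662.89 + 15/4609.0521 = (σ² + n·σ₀²)/(σ₀²σ²) = 149552.4021/(9662.89·4609.0521); posterior variance σₙ² = σ₀²σ²/(σ² + n·σ₀²) = 9662.89·4609.0521/149552.4021 = 297.800389.
Posterior SD = √σₙ² = √(9662.89·4609.0521/149552.4021) = 17.2569.

17.2569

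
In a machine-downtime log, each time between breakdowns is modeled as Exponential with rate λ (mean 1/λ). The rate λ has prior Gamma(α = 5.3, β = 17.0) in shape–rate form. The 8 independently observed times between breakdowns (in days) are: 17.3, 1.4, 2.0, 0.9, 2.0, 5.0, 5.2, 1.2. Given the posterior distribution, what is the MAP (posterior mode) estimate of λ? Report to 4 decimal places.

0.2365

With a Gamma(shape α, rate β) prior on the exponential rate λ, the posterior after n observations with total T = Σxᵢ is Gamma(α+n, β+T).
Sum of observations T = 35.0 days; n = 8.
Posterior: Gamma(5.3+8, 17.0+35.0) = Gamma(13.3, 52.0).
Mode = (α−1)/β = 0.2365.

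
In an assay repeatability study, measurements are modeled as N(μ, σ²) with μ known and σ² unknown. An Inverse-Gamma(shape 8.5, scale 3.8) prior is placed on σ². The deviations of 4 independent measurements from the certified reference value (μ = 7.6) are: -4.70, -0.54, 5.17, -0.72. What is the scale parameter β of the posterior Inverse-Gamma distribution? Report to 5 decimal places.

With known mean μ and an Inverse-Gamma(α, β) prior on σ², the Normal likelihood is conjugate: posterior is Inv-Gamma(α + n/2, β + Σ(xᵢ−μ)²/2).
Σ(xᵢ−μ)² = (-4.70)² + (-0.54)² + (5.17)² + (-0.72)² = 49.6289.
Posterior: Inv-Gamma(8.5 + 4/2, 3.8 + 49.6289/2) = Inv-Gamma(10.50, 28.61445).
Posterior β = 28.61445.

28.61445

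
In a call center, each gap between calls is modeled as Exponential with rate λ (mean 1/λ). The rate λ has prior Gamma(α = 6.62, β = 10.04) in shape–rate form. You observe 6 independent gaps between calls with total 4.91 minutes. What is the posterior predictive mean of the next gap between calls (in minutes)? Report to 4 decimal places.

1.2866

With a Gamma(shape α, rate β) prior on the exponential rate λ, the posterior after n observations with total T = Σxᵢ is Gamma(α+n, β+T).
Posterior: Gamma(6.62+6, 10.04+4.91) = Gamma(12.62, 14.95).
The predictive distribution for the next observation is Lomax; its mean is β/(α−1) = 14.95/11.62 = 1.2866.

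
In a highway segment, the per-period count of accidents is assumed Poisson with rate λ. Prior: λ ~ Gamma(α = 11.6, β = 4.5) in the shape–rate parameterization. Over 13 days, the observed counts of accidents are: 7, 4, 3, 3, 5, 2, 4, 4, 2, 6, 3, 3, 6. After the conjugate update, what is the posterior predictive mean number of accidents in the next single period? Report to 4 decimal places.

3.6343

With a Gamma(shape α, rate β) prior, the Poisson likelihood is conjugate: the posterior is Gamma(α + ΣXᵢ, β + n).
Sum of counts S = 52 over n = 13 days.
Posterior: Gamma(α+S, β+n) = Gamma(11.6+52, 4.5+13) = Gamma(63.6, 17.5).
The predictive distribution for one future period is NegBinom with mean α/β = 3.6343.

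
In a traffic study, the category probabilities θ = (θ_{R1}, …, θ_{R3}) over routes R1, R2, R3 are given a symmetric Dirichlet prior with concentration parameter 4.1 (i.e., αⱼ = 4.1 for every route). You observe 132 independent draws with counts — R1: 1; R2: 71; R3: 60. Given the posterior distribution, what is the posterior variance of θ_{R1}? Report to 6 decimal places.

The Dirichlet prior is conjugate to the Multinomial likelihood: each posterior αⱼ = prior αⱼ + observed count nⱼ.
Posterior concentration: (5.1, 75.1, 64.1), total = 144.3.
Var[θ_j] = α_j(Σα−α_j)/((Σα)²(Σα+1)) = 5.1·139.2/(144.3²·145.3) = 0.000235.

0.000235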